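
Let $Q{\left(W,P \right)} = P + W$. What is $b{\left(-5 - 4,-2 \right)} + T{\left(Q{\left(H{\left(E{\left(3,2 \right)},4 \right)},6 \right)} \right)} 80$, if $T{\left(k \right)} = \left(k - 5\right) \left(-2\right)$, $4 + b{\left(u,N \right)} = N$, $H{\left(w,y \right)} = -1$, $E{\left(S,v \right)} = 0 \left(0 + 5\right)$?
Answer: $-6$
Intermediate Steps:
$E{\left(S,v \right)} = 0$ ($E{\left(S,v \right)} = 0 \cdot 5 = 0$)
$b{\left(u,N \right)} = -4 + N$
$T{\left(k \right)} = 10 - 2 k$ ($T{\left(k \right)} = \left(-5 + k\right) \left(-2\right) = 10 - 2 k$)
$b{\left(-5 - 4,-2 \right)} + T{\left(Q{\left(H{\left(E{\left(3,2 \right)},4 \right)},6 \right)} \right)} 80 = \left(-4 - 2\right) + \left(10 - 2 \left(6 - 1\right)\right) 80 = -6 + \left(10 - 10\right) 80 = -6 + 0 \cdot 80 = -6 + 0 = -6$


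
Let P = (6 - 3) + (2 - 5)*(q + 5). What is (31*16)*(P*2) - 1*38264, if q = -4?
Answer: -38264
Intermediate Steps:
P = 0 (P = (6 - 3) + (2 - 5)*(-4 + 5) = 3 - 3*1 = 3 - 3 = 0)
(31*16)*(P*2) - 1*38264 = (31*16)*(0*2) - 1*38264 = 496*0 - 38264 = 0 - 38264 = -38264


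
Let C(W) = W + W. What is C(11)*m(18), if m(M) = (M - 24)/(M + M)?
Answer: -11/3 ≈ -3.6667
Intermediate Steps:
C(W) = 2*W
m(M) = (-24 + M)/(2*M) (m(M) = (-24 + M)/((2*M)) = (-24 + M)*(1/(2*M)) = (-24 + M)/(2*M))
C(11)*m(18) = (2*11)*((½)*(-24 + 18)/18) = 22*((½)*(1/18)*(-6)) = 22*(-⅙) = -11/3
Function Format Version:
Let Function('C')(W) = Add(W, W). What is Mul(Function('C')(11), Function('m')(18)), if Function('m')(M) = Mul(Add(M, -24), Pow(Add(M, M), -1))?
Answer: Rational(-11, 3) ≈ -3.6667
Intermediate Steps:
Function('C')(W) = Mul(2, W)
Function('m')(M) = Mul(Rational(1, 2), Pow(M, -1), Add(-24, M)) (Function('m')(M) = Mul(Add(-24, M), Pow(Mul(2, M), -1)) = Mul(Add(-24, M), Mul(Rational(1, 2), Pow(M, -1))) = Mul(Rational(1, 2), Pow(M, -1), Add(-24, M)))
Mul(Function('C')(11), Function('m')(18)) = Mul(Mul(2, 11), Mul(Rational(1, 2), Pow(18, -1), Add(-24, 18))) = Mul(22, Mul(Rational(1, 2), Rational(1, 18), -6)) = Mul(22, Rational(-1, 6)) = Rational(-11, 3)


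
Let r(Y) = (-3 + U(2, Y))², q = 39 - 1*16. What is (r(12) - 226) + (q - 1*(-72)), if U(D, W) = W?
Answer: -50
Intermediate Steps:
q = 23 (q = 39 - 16 = 23)
r(Y) = (-3 + Y)²
(r(12) - 226) + (q - 1*(-72)) = ((-3 + 12)² - 226) + (23 - 1*(-72)) = (9² - 226) + (23 + 72) = (81 - 226) + 95 = -145 + 95 = -50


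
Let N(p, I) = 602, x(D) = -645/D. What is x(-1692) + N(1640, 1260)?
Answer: 339743/564 ≈ 602.38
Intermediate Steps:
x(-1692) + N(1640, 1260) = -645/(-1692) + 602 = -645*(-1/1692) + 602 = 215/564 + 602 = 339743/564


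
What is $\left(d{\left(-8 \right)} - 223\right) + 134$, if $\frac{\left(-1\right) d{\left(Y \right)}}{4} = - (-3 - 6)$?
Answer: $-125$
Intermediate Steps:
$d{\left(Y \right)} = -36$ ($d{\left(Y \right)} = - 4 \left(- (-3 - 6)\right) = - 4 \left(\left(-1\right) \left(-9\right)\right) = \left(-4\right) 9 = -36$)
$\left(d{\left(-8 \right)} - 223\right) + 134 = \left(-36 - 223\right) + 134 = -259 + 134 = -125$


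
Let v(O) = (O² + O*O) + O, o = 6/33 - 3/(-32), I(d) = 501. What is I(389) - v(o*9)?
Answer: 30122175/61952 ≈ 486.22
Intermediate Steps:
o = 97/352 (o = 6*(1/33) - 3*(-1/32) = 2/11 + 3/32 = 97/352 ≈ 0.27557)
v(O) = O + 2*O² (v(O) = (O² + O²) + O = 2*O² + O = O + 2*O²)
I(389) - v(o*9) = 501 - (97/352)*9*(1 + 2*((97/352)*9)) = 501 - 873*(1 + 2*(873/352))/352 = 501 - 873*(1 + 873/176)/352 = 501 - 873*1049/(352*176) = 501 - 1*915777/61952 = 501 - 915777/61952 = 30122175/61952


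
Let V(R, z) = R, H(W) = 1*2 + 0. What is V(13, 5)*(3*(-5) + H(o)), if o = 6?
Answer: -169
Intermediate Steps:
H(W) = 2 (H(W) = 2 + 0 = 2)
V(13, 5)*(3*(-5) + H(o)) = 13*(3*(-5) + 2) = 13*(-15 + 2) = 13*(-13) = -169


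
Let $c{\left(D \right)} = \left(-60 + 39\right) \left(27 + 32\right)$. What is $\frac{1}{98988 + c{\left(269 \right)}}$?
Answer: $\frac{1}{97749} \approx 1.023 \cdot 10^{-5}$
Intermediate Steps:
$c{\left(D \right)} = -1239$ ($c{\left(D \right)} = \left(-21\right) 59 = -1239$)
$\frac{1}{98988 + c{\left(269 \right)}} = \frac{1}{98988 - 1239} = \frac{1}{97749}$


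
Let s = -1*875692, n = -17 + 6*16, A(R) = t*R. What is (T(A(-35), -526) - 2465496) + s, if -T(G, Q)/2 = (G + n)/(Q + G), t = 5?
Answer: -2342172980/701 ≈ -3.3412e+6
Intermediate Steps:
A(R) = 5*R
n = 79 (n = -17 + 96 = 79)
s = -875692
T(G, Q) = -2*(79 + G)/(G + Q) (T(G, Q) = -2*(G + 79)/(Q + G) = -2*(79 + G)/(G + Q))
(T(A(-35), -526) - 2465496) + s = (2*(-79 - 5*(-35))/(5*(-35) - 526) - 2465496) - 875692 = (2*(-79 - 1*(-175))/(-175 - 526) - 2465496) - 875692 = (2*(-79 + 175)/(-701) - 2465496) - 875692 = (2*(-1/701)*96 - 2465496) - 875692 = (-192/701 - 2465496) - 875692 = -1728312888/701 - 875692 = -2342172980/701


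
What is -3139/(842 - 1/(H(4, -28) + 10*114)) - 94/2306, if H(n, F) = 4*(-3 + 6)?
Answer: -4214984785/1118390399 ≈ -3.7688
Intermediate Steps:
H(n, F) = 12 (H(n, F) = 4*3 = 12)
-3139/(842 - 1/(H(4, -28) + 10*114)) - 94/2306 = -3139/(842 - 1/(12 + 10*114)) - 94/2306 = -3139/(842 - 1/(12 + 1140)) - 94*1/2306 = -3139/(842 - 1/1152) - 47/1153 = -3139/969983/1152 - 47/1153 = -3139*1152/969983 - 47/1153 = -3616128/969983 - 47/1153 = -4214984785/1118390399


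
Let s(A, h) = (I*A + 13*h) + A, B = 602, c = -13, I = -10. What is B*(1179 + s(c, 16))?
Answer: 905408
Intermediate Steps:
s(A, h) = -9*A + 13*h (s(A, h) = (-10*A + 13*h) + A = -9*A + 13*h)
B*(1179 + s(c, 16)) = 602*(1179 + (-9*(-13) + 13*16)) = 602*(1179 + (117 + 208)) = 602*(1179 + 325) = 602*1504 = 905408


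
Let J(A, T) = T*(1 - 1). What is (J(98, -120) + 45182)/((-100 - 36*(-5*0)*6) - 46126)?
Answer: -779/797 ≈ -0.97742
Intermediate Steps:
J(A, T) = 0 (J(A, T) = T*0 = 0)
(J(98, -120) + 45182)/((-100 - 36*(-5*0)*6) - 46126) = (0 + 45182)/((-100 - 36*(-5*0)*6) - 46126) = 45182/((-100 - 0*6) - 46126) = 45182/((-100 - 36*0) - 46126) = 45182/((-100 + 0) - 46126) = 45182/(-100 - 46126) = 45182/(-46226) = 45182*(-1/46226) = -779/797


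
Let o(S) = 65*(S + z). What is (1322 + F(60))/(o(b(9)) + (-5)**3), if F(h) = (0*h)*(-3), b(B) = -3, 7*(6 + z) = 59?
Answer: -9254/1135 ≈ -8.1533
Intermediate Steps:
z = 17/7 (z = -6 + (1/7)*59 = -6 + 59/7 = 17/7 ≈ 2.4286)
o(S) = 1105/7 + 65*S (o(S) = 65*(S + 17/7) = 65*(17/7 + S) = 1105/7 + 65*S)
F(h) = 0 (F(h) = 0*(-3) = 0)
(1322 + F(60))/(o(b(9)) + (-5)**3) = (1322 + 0)/((1105/7 + 65*(-3)) + (-5)**3) = 1322/((1105/7 - 195) - 125) = 1322/(-260/7 - 125) = 1322/(-1135/7) = 1322*(-7/1135) = -9254/1135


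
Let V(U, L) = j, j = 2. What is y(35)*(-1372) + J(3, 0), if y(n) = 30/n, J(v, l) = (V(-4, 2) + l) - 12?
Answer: -1186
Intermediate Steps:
V(U, L) = 2
J(v, l) = -10 + l (J(v, l) = (2 + l) - 12 = -10 + l)
y(35)*(-1372) + J(3, 0) = (30/35)*(-1372) + (-10 + 0) = (30*(1/35))*(-1372) - 10 = (6/7)*(-1372) - 10 = -1176 - 10 = -1186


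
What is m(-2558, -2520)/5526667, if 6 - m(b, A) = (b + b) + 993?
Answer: 4129/5526667 ≈ 0.00074711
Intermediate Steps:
m(b, A) = -987 - 2*b (m(b, A) = 6 - ((b + b) + 993) = 6 - (2*b + 993) = 6 - (993 + 2*b) = 6 + (-993 - 2*b) = -987 - 2*b)
m(-2558, -2520)/5526667 = (-987 - 2*(-2558))/5526667 = (-987 + 5116)*(1/5526667) = 4129*(1/5526667) = 4129/5526667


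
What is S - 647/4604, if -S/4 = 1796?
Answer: -33075783/4604 ≈ -7184.1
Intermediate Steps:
S = -7184 (S = -4*1796 = -7184)
S - 647/4604 = -7184 - 647/4604 = -33075783/4604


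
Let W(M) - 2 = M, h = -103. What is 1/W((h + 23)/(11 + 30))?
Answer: 41/2 ≈ 20.500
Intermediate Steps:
W(M) = 2 + M
1/W((h + 23)/(11 + 30)) = 1/(2 + (-103 + 23)/(11 + 30)) = 1/(2 - 80/41) = 1/(2/41) = 41/2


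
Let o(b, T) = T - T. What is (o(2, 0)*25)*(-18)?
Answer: 0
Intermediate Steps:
o(b, T) = 0
(o(2, 0)*25)*(-18) = (0*25)*(-18) = 0*(-18) = 0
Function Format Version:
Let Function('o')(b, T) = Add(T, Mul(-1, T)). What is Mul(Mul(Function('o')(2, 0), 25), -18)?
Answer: 0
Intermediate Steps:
Function('o')(b, T) = 0
Mul(Mul(Function('o')(2, 0), 25), -18) = Mul(Mul(0, 25), -18) = Mul(0, -18) = 0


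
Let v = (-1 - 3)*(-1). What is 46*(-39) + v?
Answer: -1790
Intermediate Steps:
v = 4 (v = -4*(-1) = 4)
46*(-39) + v = 46*(-39) + 4 = -1794 + 4 = -1790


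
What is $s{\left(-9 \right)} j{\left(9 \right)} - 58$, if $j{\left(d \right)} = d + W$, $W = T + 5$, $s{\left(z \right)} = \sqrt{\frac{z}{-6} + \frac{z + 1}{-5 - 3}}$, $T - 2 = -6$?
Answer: $-58 + 5 \sqrt{10} \approx -42.189$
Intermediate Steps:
$T = -4$ ($T = 2 - 6 = -4$)
$s{\left(z \right)} = \sqrt{- \frac{1}{8} - \frac{7 z}{24}}$ ($s{\left(z \right)} = \sqrt{z \left(- \frac{1}{6}\right) + \frac{1 + z}{-8}} = \sqrt{- \frac{z}{6} + \left(1 + z\right) \left(- \frac{1}{8}\right)} = \sqrt{- \frac{z}{6} - \left(\frac{1}{8} + \frac{z}{8}\right)} = \sqrt{- \frac{1}{8} - \frac{7 z}{24}}$)
$W = 1$ ($W = -4 + 5 = 1$)
$j{\left(d \right)} = 1 + d$ ($j{\left(d \right)} = d + 1 = 1 + d$)
$s{\left(-9 \right)} j{\left(9 \right)} - 58 = \frac{\sqrt{-18 - -378}}{12} \left(1 + 9\right) - 58 = \frac{\sqrt{-18 + 378}}{12} \cdot 10 - 58 = \frac{\sqrt{360}}{12} \cdot 10 - 58 = \frac{6 \sqrt{10}}{12} \cdot 10 - 58 = \frac{\sqrt{10}}{2} \cdot 10 - 58 = 5 \sqrt{10} - 58 = -58 + 5 \sqrt{10}$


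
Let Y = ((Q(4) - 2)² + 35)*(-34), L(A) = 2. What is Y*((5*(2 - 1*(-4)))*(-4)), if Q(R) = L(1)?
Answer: 142800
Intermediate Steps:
Q(R) = 2
Y = -1190 (Y = ((2 - 2)² + 35)*(-34) = (0² + 35)*(-34) = (0 + 35)*(-34) = 35*(-34) = -1190)
Y*((5*(2 - 1*(-4)))*(-4)) = -1190*5*(2 - 1*(-4))*(-4) = -1190*5*(2 + 4)*(-4) = -1190*5*6*(-4) = -35700*(-4) = -1190*(-120) = 142800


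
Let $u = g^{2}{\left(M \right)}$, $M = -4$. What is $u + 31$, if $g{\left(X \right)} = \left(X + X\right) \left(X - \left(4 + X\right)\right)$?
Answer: $1055$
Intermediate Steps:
$g{\left(X \right)} = - 8 X$ ($g{\left(X \right)} = 2 X \left(-4\right) = - 8 X$)
$u = 1024$ ($u = \left(\left(-8\right) \left(-4\right)\right)^{2} = 32^{2} = 1024$)
$u + 31 = 1024 + 31 = 1055$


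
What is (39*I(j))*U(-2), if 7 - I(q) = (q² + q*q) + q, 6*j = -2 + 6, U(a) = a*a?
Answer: 2548/3 ≈ 849.33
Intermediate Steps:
U(a) = a²
j = ⅔ (j = (-2 + 6)/6 = (⅙)*4 = ⅔ ≈ 0.66667)
I(q) = 7 - q - 2*q² (I(q) = 7 - ((q² + q*q) + q) = 7 - ((q² + q²) + q) = 7 - (2*q² + q) = 7 - (q + 2*q²) = 7 + (-q - 2*q²) = 7 - q - 2*q²)
(39*I(j))*U(-2) = (39*(7 - 1*⅔ - 2*(⅔)²))*(-2)² = (39*(7 - ⅔ - 2*4/9))*4 = (39*(7 - ⅔ - 8/9))*4 = (39*(49/9))*4 = (637/3)*4 = 2548/3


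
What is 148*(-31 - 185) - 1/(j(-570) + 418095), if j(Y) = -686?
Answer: -13343730913/417409 ≈ -31968.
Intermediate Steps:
148*(-31 - 185) - 1/(j(-570) + 418095) = 148*(-31 - 185) - 1/(-686 + 418095) = 148*(-216) - 1/417409 = -31968 - 1*1/417409 = -31968 - 1/417409 = -13343730913/417409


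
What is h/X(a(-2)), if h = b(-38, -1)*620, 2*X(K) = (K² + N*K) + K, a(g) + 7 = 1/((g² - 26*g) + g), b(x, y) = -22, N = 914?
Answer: 79548480/18485441 ≈ 4.3033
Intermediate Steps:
a(g) = -7 + 1/(g² - 25*g) (a(g) = -7 + 1/((g² - 26*g) + g) = -7 + 1/(g² - 25*g))
X(K) = K²/2 + 915*K/2 (X(K) = ((K² + 914*K) + K)/2 = (K² + 915*K)/2 = K²/2 + 915*K/2)
h = -13640 (h = -22*620 = -13640)
h/X(a(-2)) = -13640*(-4*(-25 - 2)/((915 + (1 - 7*(-2)² + 175*(-2))/((-2)*(-25 - 2)))*(1 - 7*(-2)² + 175*(-2)))) = -13640*108/((915 - ½*(1 - 7*4 - 350)/(-27))*(1 - 7*4 - 350)) = -13640*108/((915 - ½*(-1/27)*(1 - 28 - 350))*(1 - 28 - 350)) = -13640*(-108/(377*(915 - ½*(-1/27)*(-377)))) = -13640*(-108/(377*(915 - 377/54))) = -13640/((½)*(-377/54)*(49033/54)) = -13640/(-18485441/5832) = -13640*(-5832/18485441) = 79548480/18485441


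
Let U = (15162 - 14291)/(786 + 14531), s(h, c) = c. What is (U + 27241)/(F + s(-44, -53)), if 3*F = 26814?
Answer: 417251268/136091545 ≈ 3.0660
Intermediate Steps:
F = 8938 (F = (1/3)*26814 = 8938)
U = 871/15317 ≈ 0.056865
(U + 27241)/(F + s(-44, -53)) = (871/15317 + 27241)/(8938 - 53) = (417251268/15317)/8885 = (417251268/15317)*(1/8885) = 417251268/136091545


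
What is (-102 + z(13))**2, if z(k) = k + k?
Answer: 5776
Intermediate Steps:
z(k) = 2*k
(-102 + z(13))**2 = (-102 + 2*13)**2 = (-102 + 26)**2 = (-76)**2 = 5776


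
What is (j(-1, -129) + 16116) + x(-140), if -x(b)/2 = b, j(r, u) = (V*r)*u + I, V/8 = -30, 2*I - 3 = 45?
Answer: -14540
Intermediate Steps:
I = 24 (I = 3/2 + (½)*45 = 3/2 + 45/2 = 24)
V = -240 (V = 8*(-30) = -240)
j(r, u) = 24 - 240*r*u (j(r, u) = (-240*r)*u + 24 = -240*r*u + 24 = 24 - 240*r*u)
x(b) = -2*b
(j(-1, -129) + 16116) + x(-140) = ((24 - 240*(-1)*(-129)) + 16116) - 2*(-140) = ((24 - 30960) + 16116) + 280 = (-30936 + 16116) + 280 = -14820 + 280 = -14540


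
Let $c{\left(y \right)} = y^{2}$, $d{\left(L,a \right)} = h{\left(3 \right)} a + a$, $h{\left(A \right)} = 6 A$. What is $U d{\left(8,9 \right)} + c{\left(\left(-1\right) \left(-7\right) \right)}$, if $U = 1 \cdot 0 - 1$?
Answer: $-122$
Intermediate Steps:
$U = -1$ ($U = 0 - 1 = -1$)
$d{\left(L,a \right)} = 19 a$ ($d{\left(L,a \right)} = 6 \cdot 3 a + a = 18 a + a = 19 a$)
$U d{\left(8,9 \right)} + c{\left(\left(-1\right) \left(-7\right) \right)} = - 19 \cdot 9 + \left(\left(-1\right) \left(-7\right)\right)^{2} = \left(-1\right) 171 + 7^{2} = -171 + 49 = -122$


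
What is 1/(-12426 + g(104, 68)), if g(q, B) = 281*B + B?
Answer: 1/6750 ≈ 0.00014815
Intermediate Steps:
g(q, B) = 282*B
1/(-12426 + g(104, 68)) = 1/(-12426 + 282*68) = 1/(-12426 + 19176) = 1/6750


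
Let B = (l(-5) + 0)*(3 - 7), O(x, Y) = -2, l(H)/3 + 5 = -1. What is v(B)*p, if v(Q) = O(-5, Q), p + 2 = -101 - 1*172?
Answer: 550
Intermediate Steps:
l(H) = -18 (l(H) = -15 + 3*(-1) = -15 - 3 = -18)
p = -275 (p = -2 + (-101 - 1*172) = -2 + (-101 - 172) = -2 - 273 = -275)
B = 72 (B = (-18 + 0)*(3 - 7) = -18*(-4) = 72)
v(Q) = -2
v(B)*p = -2*(-275) = 550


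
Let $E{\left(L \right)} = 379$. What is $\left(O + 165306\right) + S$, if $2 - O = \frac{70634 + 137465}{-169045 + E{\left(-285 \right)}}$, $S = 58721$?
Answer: $\frac{37786283413}{168666} \approx 2.2403 \cdot 10^{5}$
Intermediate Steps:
$O = \frac{545431}{168666}$ ($O = 2 - \frac{70634 + 137465}{-169045 + 379} = 2 - \frac{208099}{-168666} = 2 - 208099 \left(- \frac{1}{168666}\right) = 2 - - \frac{208099}{168666} = 2 + \frac{208099}{168666} = \frac{545431}{168666} \approx 3.2338$)
$\left(O + 165306\right) + S = \left(\frac{545431}{168666} + 165306\right) + 58721 = \frac{27882047227}{168666} + 58721 = \frac{37786283413}{168666}$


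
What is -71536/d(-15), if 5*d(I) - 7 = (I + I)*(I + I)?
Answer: -357680/907 ≈ -394.35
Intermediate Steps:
d(I) = 7/5 + 4*I²/5 (d(I) = 7/5 + ((I + I)*(I + I))/5 = 7/5 + ((2*I)*(2*I))/5 = 7/5 + (4*I²)/5 = 7/5 + 4*I²/5)
-71536/d(-15) = -71536/(7/5 + (⅘)*(-15)²) = -71536/(7/5 + (⅘)*225) = -71536/(7/5 + 180) = -71536/907/5 = -71536*5/907 = -357680/907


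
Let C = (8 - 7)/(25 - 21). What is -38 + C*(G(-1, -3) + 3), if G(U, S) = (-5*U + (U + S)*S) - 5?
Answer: -137/4 ≈ -34.250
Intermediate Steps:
G(U, S) = -5 - 5*U + S*(S + U) (G(U, S) = (-5*U + (S + U)*S) - 5 = (-5*U + S*(S + U)) - 5 = -5 - 5*U + S*(S + U))
C = 1/4 ≈ 0.25000
-38 + C*(G(-1, -3) + 3) = -38 + ((-5 + (-3)**2 - 5*(-1) - 3*(-1)) + 3)/4 = -38 + ((-5 + 9 + 5 + 3) + 3)/4 = -38 + (12 + 3)/4 = -38 + (1/4)*15 = -38 + 15/4 = -137/4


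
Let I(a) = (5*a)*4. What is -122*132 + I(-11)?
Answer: -16324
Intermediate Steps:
I(a) = 20*a
-122*132 + I(-11) = -122*132 + 20*(-11) = -16104 - 220 = -16324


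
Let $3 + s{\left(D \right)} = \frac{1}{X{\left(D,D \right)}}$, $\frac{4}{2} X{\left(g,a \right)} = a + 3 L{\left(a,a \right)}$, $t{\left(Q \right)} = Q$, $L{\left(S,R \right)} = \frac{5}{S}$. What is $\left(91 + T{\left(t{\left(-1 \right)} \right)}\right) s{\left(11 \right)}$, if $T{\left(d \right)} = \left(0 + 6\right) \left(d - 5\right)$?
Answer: $- \frac{10615}{68} \approx -156.1$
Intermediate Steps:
$X{\left(g,a \right)} = \frac{a}{2} + \frac{15}{2 a}$ ($X{\left(g,a \right)} = \frac{a + 3 \frac{5}{a}}{2} = \frac{a + \frac{15}{a}}{2} = \frac{a}{2} + \frac{15}{2 a}$)
$s{\left(D \right)} = -3 + \frac{2 D}{15 + D^{2}}$ ($s{\left(D \right)} = -3 + \frac{1}{\frac{1}{2} \frac{1}{D} \left(15 + D^{2}\right)} = -3 + \frac{2 D}{15 + D^{2}}$)
$T{\left(d \right)} = -30 + 6 d$ ($T{\left(d \right)} = 6 \left(-5 + d\right) = -30 + 6 d$)
$\left(91 + T{\left(t{\left(-1 \right)} \right)}\right) s{\left(11 \right)} = \left(91 + \left(-30 + 6 \left(-1\right)\right)\right) \frac{-45 - 3 \cdot 11^{2} + 2 \cdot 11}{15 + 11^{2}} = \left(91 - 36\right) \frac{-45 - 363 + 22}{15 + 121} = \left(91 - 36\right) \frac{-45 - 363 + 22}{136} = 55 \cdot \frac{1}{136} \left(-386\right) = 55 \left(- \frac{193}{68}\right) = - \frac{10615}{68}$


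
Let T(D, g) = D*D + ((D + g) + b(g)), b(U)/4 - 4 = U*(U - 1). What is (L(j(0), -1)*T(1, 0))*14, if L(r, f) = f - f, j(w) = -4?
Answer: 0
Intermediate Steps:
b(U) = 16 + 4*U*(-1 + U) (b(U) = 16 + 4*(U*(U - 1)) = 16 + 4*(U*(-1 + U)) = 16 + 4*U*(-1 + U))
T(D, g) = 16 + D + D² - 3*g + 4*g² (T(D, g) = D*D + ((D + g) + (16 - 4*g + 4*g²)) = D² + (16 + D - 3*g + 4*g²) = 16 + D + D² - 3*g + 4*g²)
L(r, f) = 0
(L(j(0), -1)*T(1, 0))*14 = (0*(16 + 1 + 1² - 3*0 + 4*0²))*14 = (0*(16 + 1 + 1 + 0 + 4*0))*14 = (0*(16 + 1 + 1 + 0 + 0))*14 = (0*18)*14 = 0*14 = 0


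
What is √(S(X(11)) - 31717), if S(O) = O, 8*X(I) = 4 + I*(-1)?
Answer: I*√507486/4 ≈ 178.1*I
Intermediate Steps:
X(I) = ½ - I/8 (X(I) = (4 + I*(-1))/8 = (4 - I)/8 = ½ - I/8)
√(S(X(11)) - 31717) = √((½ - ⅛*11) - 31717) = √((½ - 11/8) - 31717) = √(-7/8 - 31717) = √(-253743/8) = I*√507486/4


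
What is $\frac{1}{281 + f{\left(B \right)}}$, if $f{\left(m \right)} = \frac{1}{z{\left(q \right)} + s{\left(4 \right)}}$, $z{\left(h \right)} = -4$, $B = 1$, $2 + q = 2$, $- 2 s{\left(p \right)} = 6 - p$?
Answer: $\frac{5}{1404} \approx 0.0035613$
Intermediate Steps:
$s{\left(p \right)} = -3 + \frac{p}{2}$ ($s{\left(p \right)} = - \frac{6 - p}{2} = -3 + \frac{p}{2}$)
$q = 0$ ($q = -2 + 2 = 0$)
$f{\left(m \right)} = - \frac{1}{5}$ ($f{\left(m \right)} = \frac{1}{-4 + \left(-3 + \frac{1}{2} \cdot 4\right)} = \frac{1}{-4 + \left(-3 + 2\right)} = \frac{1}{-4 - 1} = \frac{1}{-5} = - \frac{1}{5}$)
$\frac{1}{281 + f{\left(B \right)}} = \frac{1}{281 - \frac{1}{5}} = \frac{1}{\frac{1404}{5}} = \frac{5}{1404}$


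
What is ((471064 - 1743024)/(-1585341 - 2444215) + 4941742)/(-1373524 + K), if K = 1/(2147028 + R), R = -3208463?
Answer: -1761365353061632060/489559639225815683 ≈ -3.5979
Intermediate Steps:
K = -1/1061435 (K = 1/(2147028 - 3208463) = 1/(-1061435) = -1/1061435 ≈ -9.4212e-7)
((471064 - 1743024)/(-1585341 - 2444215) + 4941742)/(-1373524 + K) = ((471064 - 1743024)/(-1585341 - 2444215) + 4941742)/(-1373524 - 1/1061435) = (-1271960/(-4029556) + 4941742)/(-1457906446941/1061435) = (-1271960*(-1/4029556) + 4941742)*(-1061435/1457906446941) = (317990/1007389 + 4941742)*(-1061435/1457906446941) = (4978256849628/1007389)*(-1061435/1457906446941) = -1761365353061632060/489559639225815683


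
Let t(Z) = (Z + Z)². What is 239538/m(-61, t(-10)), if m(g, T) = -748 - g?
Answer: -79846/229 ≈ -348.67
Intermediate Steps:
t(Z) = 4*Z² (t(Z) = (2*Z)² = 4*Z²)
239538/m(-61, t(-10)) = 239538/(-748 - 1*(-61)) = 239538/(-748 + 61) = 239538/(-687) = 239538*(-1/687) = -79846/229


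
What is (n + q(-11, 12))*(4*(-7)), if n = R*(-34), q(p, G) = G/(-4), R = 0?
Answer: 84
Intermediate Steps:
q(p, G) = -G/4 (q(p, G) = G*(-¼) = -G/4)
n = 0 (n = 0*(-34) = 0)
(n + q(-11, 12))*(4*(-7)) = (0 - ¼*12)*(4*(-7)) = (0 - 3)*(-28) = -3*(-28) = 84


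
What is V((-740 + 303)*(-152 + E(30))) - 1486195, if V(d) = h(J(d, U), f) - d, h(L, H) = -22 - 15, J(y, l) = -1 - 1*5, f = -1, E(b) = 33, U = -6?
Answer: -1538235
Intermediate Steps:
J(y, l) = -6 (J(y, l) = -1 - 5 = -6)
h(L, H) = -37
V(d) = -37 - d
V((-740 + 303)*(-152 + E(30))) - 1486195 = (-37 - (-740 + 303)*(-152 + 33)) - 1486195 = (-37 - (-437)*(-119)) - 1486195 = (-37 - 1*52003) - 1486195 = (-37 - 52003) - 1486195 = -52040 - 1486195 = -1538235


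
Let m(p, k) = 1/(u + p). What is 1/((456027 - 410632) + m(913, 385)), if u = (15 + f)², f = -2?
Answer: 1082/49117391 ≈ 2.2029e-5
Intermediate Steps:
u = 169 (u = (15 - 2)² = 13² = 169)
m(p, k) = 1/(169 + p)
1/((456027 - 410632) + m(913, 385)) = 1/((456027 - 410632) + 1/(169 + 913)) = 1/(45395 + 1/1082) = 1/(49117391/1082) = 1082/49117391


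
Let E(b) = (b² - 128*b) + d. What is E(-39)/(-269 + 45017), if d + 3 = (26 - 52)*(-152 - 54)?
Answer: 5933/22374 ≈ 0.26517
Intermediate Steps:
d = 5353 (d = -3 + (26 - 52)*(-152 - 54) = -3 - 26*(-206) = -3 + 5356 = 5353)
E(b) = 5353 + b² - 128*b (E(b) = (b² - 128*b) + 5353 = 5353 + b² - 128*b)
E(-39)/(-269 + 45017) = (5353 + (-39)² - 128*(-39))/(-269 + 45017) = (5353 + 1521 + 4992)/44748 = 11866*(1/44748) = 5933/22374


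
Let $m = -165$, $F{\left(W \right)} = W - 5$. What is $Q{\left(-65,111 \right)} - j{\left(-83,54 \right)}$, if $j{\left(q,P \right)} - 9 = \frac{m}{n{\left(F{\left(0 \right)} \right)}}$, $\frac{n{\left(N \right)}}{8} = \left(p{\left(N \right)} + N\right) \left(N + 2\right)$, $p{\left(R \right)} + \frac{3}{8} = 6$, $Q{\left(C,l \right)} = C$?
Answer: $-85$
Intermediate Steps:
$F{\left(W \right)} = -5 + W$ ($F{\left(W \right)} = W - 5 = -5 + W$)
$p{\left(R \right)} = \frac{45}{8}$ ($p{\left(R \right)} = - \frac{3}{8} + 6 = \frac{45}{8}$)
$n{\left(N \right)} = 8 \left(2 + N\right) \left(\frac{45}{8} + N\right)$ ($n{\left(N \right)} = 8 \left(\frac{45}{8} + N\right) \left(N + 2\right) = 8 \left(\frac{45}{8} + N\right) \left(2 + N\right) = 8 \left(2 + N\right) \left(\frac{45}{8} + N\right)$)
$j{\left(q,P \right)} = 20$ ($j{\left(q,P \right)} = 9 - \frac{165}{90 + 8 \left(-5 + 0\right)^{2} + 61 \left(-5 + 0\right)} = 9 - \frac{165}{90 + 8 \left(-5\right)^{2} + 61 \left(-5\right)} = 9 - \frac{165}{90 + 8 \cdot 25 - 305} = 9 - \frac{165}{90 + 200 - 305} = 9 - \frac{165}{-15} = 9 - -11 = 9 + 11 = 20$)
$Q{\left(-65,111 \right)} - j{\left(-83,54 \right)} = -65 - 20 = -85$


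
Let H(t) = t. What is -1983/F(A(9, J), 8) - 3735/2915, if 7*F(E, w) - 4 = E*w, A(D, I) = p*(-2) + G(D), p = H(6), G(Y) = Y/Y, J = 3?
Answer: 382375/2332 ≈ 163.97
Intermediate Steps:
G(Y) = 1
p = 6
A(D, I) = -11 (A(D, I) = 6*(-2) + 1 = -12 + 1 = -11)
F(E, w) = 4/7 + E*w/7 (F(E, w) = 4/7 + (E*w)/7 = 4/7 + E*w/7)
-1983/F(A(9, J), 8) - 3735/2915 = -1983/(4/7 + (⅐)*(-11)*8) - 3735/2915 = -1983/(4/7 - 88/7) - 3735*1/2915 = -1983/(-12) - 747/583 = -1983*(-1/12) - 747/583 = 661/4 - 747/583 = 382375/2332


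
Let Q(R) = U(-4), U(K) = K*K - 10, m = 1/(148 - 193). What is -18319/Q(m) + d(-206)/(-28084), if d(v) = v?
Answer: -64308695/21063 ≈ -3053.2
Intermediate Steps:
m = -1/45 (m = 1/(-45) = -1/45 ≈ -0.022222)
U(K) = -10 + K² (U(K) = K² - 10 = -10 + K²)
Q(R) = 6 (Q(R) = -10 + (-4)² = -10 + 16 = 6)
-18319/Q(m) + d(-206)/(-28084) = -18319/6 - 206/(-28084) = -18319*⅙ - 206*(-1/28084) = -18319/6 + 103/14042 = -64308695/21063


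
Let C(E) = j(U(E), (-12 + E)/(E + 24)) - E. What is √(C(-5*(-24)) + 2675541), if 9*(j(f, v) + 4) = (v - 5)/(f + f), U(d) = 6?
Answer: 19*√9604821/36 ≈ 1635.7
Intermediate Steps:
j(f, v) = -4 + (-5 + v)/(18*f) (j(f, v) = -4 + ((v - 5)/(f + f))/9 = -4 + ((-5 + v)/((2*f)))/9 = -4 + ((-5 + v)*(1/(2*f)))/9 = -4 + ((-5 + v)/(2*f))/9 = -4 + (-5 + v)/(18*f))
C(E) = -437/108 - E + (-12 + E)/(108*(24 + E)) (C(E) = (1/18)*(-5 + (-12 + E)/(E + 24) - 72*6)/6 - E = (1/18)*(⅙)*(-5 + (-12 + E)/(24 + E) - 432) - E = (1/18)*(⅙)*(-437 + (-12 + E)/(24 + E)) - E = (-437/108 + (-12 + E)/(108*(24 + E))) - E = -437/108 - E + (-12 + E)/(108*(24 + E)))
√(C(-5*(-24)) + 2675541) = √((-2625 - (-3785)*(-24) - 27*(-5*(-24))²)/(27*(24 - 5*(-24))) + 2675541) = √((-2625 - 757*120 - 27*120²)/(27*(24 + 120)) + 2675541) = √((1/27)*(-2625 - 90840 - 27*14400)/144 + 2675541) = √((1/27)*(1/144)*(-2625 - 90840 - 388800) + 2675541) = √((1/27)*(1/144)*(-482265) + 2675541) = √(-53585/432 + 2675541) = √(1155780127/432) = 19*√9604821/36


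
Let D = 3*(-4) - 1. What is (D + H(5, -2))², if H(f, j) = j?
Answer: 225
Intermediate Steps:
D = -13 (D = -12 - 1 = -13)
(D + H(5, -2))² = (-13 - 2)² = (-15)² = 225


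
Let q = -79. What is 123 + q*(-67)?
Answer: 5416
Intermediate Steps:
123 + q*(-67) = 123 - 79*(-67) = 123 + 5293 = 5416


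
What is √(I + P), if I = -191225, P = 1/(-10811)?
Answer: 2*I*√5587485552259/10811 ≈ 437.29*I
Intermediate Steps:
P = -1/10811 ≈ -9.2498e-5
√(I + P) = √(-191225 - 1/10811) = √(-2067333476/10811) = 2*I*√5587485552259/10811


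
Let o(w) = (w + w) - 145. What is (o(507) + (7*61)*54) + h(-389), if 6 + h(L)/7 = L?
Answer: 21162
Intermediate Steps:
h(L) = -42 + 7*L
o(w) = -145 + 2*w (o(w) = 2*w - 145 = -145 + 2*w)
(o(507) + (7*61)*54) + h(-389) = ((-145 + 2*507) + (7*61)*54) + (-42 + 7*(-389)) = ((-145 + 1014) + 427*54) + (-42 - 2723) = (869 + 23058) - 2765 = 23927 - 2765 = 21162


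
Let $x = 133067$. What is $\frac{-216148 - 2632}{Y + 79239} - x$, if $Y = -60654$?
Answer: $- \frac{494653795}{3717} \approx -1.3308 \cdot 10^{5}$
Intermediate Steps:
$\frac{-216148 - 2632}{Y + 79239} - x = \frac{-216148 - 2632}{-60654 + 79239} - 133067 = - \frac{218780}{18585} - 133067 = \left(-218780\right) \frac{1}{18585} - 133067 = - \frac{43756}{3717} - 133067 = - \frac{494653795}{3717}$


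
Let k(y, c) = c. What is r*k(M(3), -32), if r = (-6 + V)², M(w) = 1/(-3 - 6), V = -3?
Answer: -2592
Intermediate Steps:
M(w) = -⅑ (M(w) = 1/(-9) = -⅑)
r = 81 (r = (-6 - 3)² = (-9)² = 81)
r*k(M(3), -32) = 81*(-32) = -2592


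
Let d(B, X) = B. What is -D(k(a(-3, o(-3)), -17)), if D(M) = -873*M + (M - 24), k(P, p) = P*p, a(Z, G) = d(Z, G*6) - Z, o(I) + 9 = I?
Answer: 24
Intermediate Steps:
o(I) = -9 + I
a(Z, G) = 0 (a(Z, G) = Z - Z = 0)
D(M) = -24 - 872*M (D(M) = -873*M + (-24 + M) = -24 - 872*M)
-D(k(a(-3, o(-3)), -17)) = -(-24 - 0*(-17)) = -(-24 - 872*0) = -(-24 + 0) = -1*(-24) = 24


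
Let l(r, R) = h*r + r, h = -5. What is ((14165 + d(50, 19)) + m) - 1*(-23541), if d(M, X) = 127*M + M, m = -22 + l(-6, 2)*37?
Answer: 44972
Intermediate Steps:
l(r, R) = -4*r (l(r, R) = -5*r + r = -4*r)
m = 866 (m = -22 - 4*(-6)*37 = -22 + 24*37 = -22 + 888 = 866)
d(M, X) = 128*M
((14165 + d(50, 19)) + m) - 1*(-23541) = ((14165 + 128*50) + 866) - 1*(-23541) = ((14165 + 6400) + 866) + 23541 = (20565 + 866) + 23541 = 21431 + 23541 = 44972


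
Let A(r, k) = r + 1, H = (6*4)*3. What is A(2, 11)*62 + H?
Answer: 258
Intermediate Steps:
H = 72 (H = 24*3 = 72)
A(r, k) = 1 + r
A(2, 11)*62 + H = (1 + 2)*62 + 72 = 3*62 + 72 = 186 + 72 = 258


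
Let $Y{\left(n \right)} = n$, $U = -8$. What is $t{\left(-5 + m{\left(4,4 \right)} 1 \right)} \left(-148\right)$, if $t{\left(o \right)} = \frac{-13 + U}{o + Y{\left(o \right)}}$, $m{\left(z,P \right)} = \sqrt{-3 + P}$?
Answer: $- \frac{777}{2} \approx -388.5$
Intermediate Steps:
$t{\left(o \right)} = - \frac{21}{2 o}$ ($t{\left(o \right)} = \frac{-13 - 8}{o + o} = - \frac{21}{2 o}$)
$t{\left(-5 + m{\left(4,4 \right)} 1 \right)} \left(-148\right) = - \frac{21}{2 \left(-5 + \sqrt{-3 + 4} \cdot 1\right)} \left(-148\right) = - \frac{21}{2 \left(-5 + \sqrt{1} \cdot 1\right)} \left(-148\right) = - \frac{21}{2 \left(-5 + 1 \cdot 1\right)} \left(-148\right) = - \frac{21}{2 \left(-5 + 1\right)} \left(-148\right) = - \frac{21}{2 \left(-4\right)} \left(-148\right) = \left(- \frac{21}{2}\right) \left(- \frac{1}{4}\right) \left(-148\right) = \frac{21}{8} \left(-148\right) = - \frac{777}{2}$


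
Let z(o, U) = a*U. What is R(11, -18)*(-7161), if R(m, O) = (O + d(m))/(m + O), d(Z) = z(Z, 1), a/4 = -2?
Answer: -26598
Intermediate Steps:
a = -8 (a = 4*(-2) = -8)
z(o, U) = -8*U
d(Z) = -8 (d(Z) = -8*1 = -8)
R(m, O) = (-8 + O)/(O + m) (R(m, O) = (O - 8)/(m + O) = (-8 + O)/(O + m))
R(11, -18)*(-7161) = ((-8 - 18)/(-18 + 11))*(-7161) = (-26/(-7))*(-7161) = -⅐*(-26)*(-7161) = (26/7)*(-7161) = -26598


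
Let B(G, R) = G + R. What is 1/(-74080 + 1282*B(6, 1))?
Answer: -1/65106 ≈ -1.5360e-5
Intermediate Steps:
1/(-74080 + 1282*B(6, 1)) = 1/(-74080 + 1282*(6 + 1)) = 1/(-74080 + 1282*7) = 1/(-74080 + 8974) = 1/(-65106) = -1/65106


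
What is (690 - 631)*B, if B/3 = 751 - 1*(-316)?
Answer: 188859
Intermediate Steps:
B = 3201 (B = 3*(751 - 1*(-316)) = 3*(751 + 316) = 3*1067 = 3201)
(690 - 631)*B = (690 - 631)*3201 = 59*3201 = 188859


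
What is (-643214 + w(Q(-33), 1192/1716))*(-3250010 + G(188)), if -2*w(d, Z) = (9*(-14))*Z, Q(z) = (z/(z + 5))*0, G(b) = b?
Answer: 298896996744768/143 ≈ 2.0902e+12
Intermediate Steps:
Q(z) = 0 (Q(z) = (z/(5 + z))*0 = 0)
w(d, Z) = 63*Z (w(d, Z) = -9*(-14)*Z/2 = -(-63)*Z = 63*Z)
(-643214 + w(Q(-33), 1192/1716))*(-3250010 + G(188)) = (-643214 + 63*(1192/1716))*(-3250010 + 188) = (-643214 + 63*(1192*(1/1716)))*(-3249822) = (-643214 + 63*(298/429))*(-3249822) = (-643214 + 6258/143)*(-3249822) = -91973344/143*(-3249822) = 298896996744768/143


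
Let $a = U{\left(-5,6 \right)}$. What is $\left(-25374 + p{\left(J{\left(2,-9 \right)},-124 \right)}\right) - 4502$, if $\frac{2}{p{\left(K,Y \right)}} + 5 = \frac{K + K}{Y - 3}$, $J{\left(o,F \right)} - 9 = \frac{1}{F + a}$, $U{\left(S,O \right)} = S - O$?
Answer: $- \frac{195062944}{6529} \approx -29876.0$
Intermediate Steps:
$a = -11$ ($a = -5 - 6 = -11$)
$J{\left(o,F \right)} = 9 + \frac{1}{-11 + F}$ ($J{\left(o,F \right)} = 9 + \frac{1}{F - 11} = 9 + \frac{1}{-11 + F}$)
$p{\left(K,Y \right)} = \frac{2}{-5 + \frac{2 K}{-3 + Y}}$ ($p{\left(K,Y \right)} = \frac{2}{-5 + \frac{K + K}{Y - 3}} = \frac{2}{-5 + \frac{2 K}{-3 + Y}}$)
$\left(-25374 + p{\left(J{\left(2,-9 \right)},-124 \right)}\right) - 4502 = \left(-25374 + \frac{2 \left(-3 - 124\right)}{15 - -620 + 2 \frac{-98 + 9 \left(-9\right)}{-11 - 9}}\right) - 4502 = \left(-25374 + 2 \frac{1}{15 + 620 + 2 \frac{-98 - 81}{-20}} \left(-127\right)\right) - 4502 = \left(-25374 + 2 \frac{1}{15 + 620 + 2 \left(\left(- \frac{1}{20}\right) \left(-179\right)\right)} \left(-127\right)\right) - 4502 = \left(-25374 + 2 \frac{1}{15 + 620 + 2 \cdot \frac{179}{20}} \left(-127\right)\right) - 4502 = \left(-25374 + 2 \frac{1}{15 + 620 + \frac{179}{10}} \left(-127\right)\right) - 4502 = \left(-25374 + 2 \frac{1}{\frac{6529}{10}} \left(-127\right)\right) - 4502 = \left(-25374 + 2 \cdot \frac{10}{6529} \left(-127\right)\right) - 4502 = \left(-25374 - \frac{2540}{6529}\right) - 4502 = - \frac{165669386}{6529} - 4502 = - \frac{195062944}{6529}$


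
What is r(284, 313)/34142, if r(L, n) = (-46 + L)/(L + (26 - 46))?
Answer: 119/4506744 ≈ 2.6405e-5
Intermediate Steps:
r(L, n) = (-46 + L)/(-20 + L) (r(L, n) = (-46 + L)/(L - 20) = (-46 + L)/(-20 + L))
r(284, 313)/34142 = ((-46 + 284)/(-20 + 284))/34142 = (238/264)*(1/34142) = ((1/264)*238)*(1/34142) = (119/132)*(1/34142) = 119/4506744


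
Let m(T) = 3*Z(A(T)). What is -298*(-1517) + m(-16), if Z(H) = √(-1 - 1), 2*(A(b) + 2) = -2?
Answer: 452066 + 3*I*√2 ≈ 4.5207e+5 + 4.2426*I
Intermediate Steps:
A(b) = -3 (A(b) = -2 + (½)*(-2) = -2 - 1 = -3)
Z(H) = I*√2 (Z(H) = √(-2) = I*√2)
m(T) = 3*I*√2 (m(T) = 3*(I*√2) = 3*I*√2)
-298*(-1517) + m(-16) = -298*(-1517) + 3*I*√2 = 452066 + 3*I*√2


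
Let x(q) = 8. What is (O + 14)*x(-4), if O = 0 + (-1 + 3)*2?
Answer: 144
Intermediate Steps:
O = 4 (O = 0 + 2*2 = 0 + 4 = 4)
(O + 14)*x(-4) = (4 + 14)*8 = 18*8 = 144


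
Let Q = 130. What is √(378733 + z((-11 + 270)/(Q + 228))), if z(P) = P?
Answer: √48540028934/358 ≈ 615.41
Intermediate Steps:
√(378733 + z((-11 + 270)/(Q + 228))) = √(378733 + (-11 + 270)/(130 + 228)) = √(378733 + 259/358) = √(135586673/358) = √48540028934/358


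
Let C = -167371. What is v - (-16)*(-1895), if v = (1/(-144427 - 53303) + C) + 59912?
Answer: -27243041671/197730 ≈ -1.3778e+5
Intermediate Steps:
v = -21247868071/197730 (v = (1/(-144427 - 53303) - 167371) + 59912 = (1/(-197730) - 167371) + 59912 = (-1/197730 - 167371) + 59912 = -33094267831/197730 + 59912 = -21247868071/197730 ≈ -1.0746e+5)
v - (-16)*(-1895) = -21247868071/197730 - (-16)*(-1895) = -21247868071/197730 - 1*30320 = -21247868071/197730 - 30320 = -27243041671/197730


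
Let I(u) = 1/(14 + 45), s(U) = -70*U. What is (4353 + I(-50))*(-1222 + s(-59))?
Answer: 746855824/59 ≈ 1.2659e+7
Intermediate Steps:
I(u) = 1/59
(4353 + I(-50))*(-1222 + s(-59)) = (4353 + 1/59)*(-1222 - 70*(-59)) = 256828*(-1222 + 4130)/59 = (256828/59)*2908 = 746855824/59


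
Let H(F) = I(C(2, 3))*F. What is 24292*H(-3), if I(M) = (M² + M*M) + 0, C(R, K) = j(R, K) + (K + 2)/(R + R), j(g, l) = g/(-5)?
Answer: -5265291/50 ≈ -1.0531e+5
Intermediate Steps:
j(g, l) = -g/5 (j(g, l) = g*(-⅕) = -g/5)
C(R, K) = -R/5 + (2 + K)/(2*R) (C(R, K) = -R/5 + (K + 2)/(R + R) = -R/5 + (2 + K)/((2*R)) = -R/5 + (2 + K)*(1/(2*R)) = -R/5 + (2 + K)/(2*R))
I(M) = 2*M² (I(M) = (M² + M²) + 0 = 2*M² + 0 = 2*M²)
H(F) = 289*F/200 (H(F) = (2*((1 + (½)*3 - ⅕*2²)/2)²)*F = (2*((1 + 3/2 - ⅕*4)/2)²)*F = (2*((1 + 3/2 - ⅘)/2)²)*F = (2*((½)*(17/10))²)*F = (2*(17/20)²)*F = (2*(289/400))*F = 289*F/200)
24292*H(-3) = 24292*((289/200)*(-3)) = 24292*(-867/200) = -5265291/50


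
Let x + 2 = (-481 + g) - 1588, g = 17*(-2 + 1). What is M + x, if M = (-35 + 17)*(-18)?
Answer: -1764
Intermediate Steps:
g = -17 (g = 17*(-1) = -17)
M = 324 (M = -18*(-18) = 324)
x = -2088 (x = -2 + ((-481 - 17) - 1588) = -2 + (-498 - 1588) = -2 - 2086 = -2088)
M + x = 324 - 2088 = -1764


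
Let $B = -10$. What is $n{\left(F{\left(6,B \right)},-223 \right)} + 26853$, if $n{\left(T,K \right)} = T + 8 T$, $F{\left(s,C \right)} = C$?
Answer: $26763$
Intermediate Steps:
$n{\left(T,K \right)} = 9 T$
$n{\left(F{\left(6,B \right)},-223 \right)} + 26853 = 9 \left(-10\right) + 26853 = -90 + 26853 = 26763$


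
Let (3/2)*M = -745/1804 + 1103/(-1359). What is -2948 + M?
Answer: -10844136659/3677454 ≈ -2948.8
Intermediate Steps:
M = -3002267/3677454 (M = 2*(-745/1804 + 1103/(-1359))/3 = 2*(-745*1/1804 + 1103*(-1/1359))/3 = 2*(-745/1804 - 1103/1359)/3 = (⅔)*(-3002267/2451636) = -3002267/3677454 ≈ -0.81640)
-2948 + M = -2948 - 3002267/3677454 = -10844136659/3677454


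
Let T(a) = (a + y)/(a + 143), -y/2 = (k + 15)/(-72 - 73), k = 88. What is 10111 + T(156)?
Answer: 438385231/43355 ≈ 10112.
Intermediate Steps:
y = 206/145 (y = -2*(88 + 15)/(-72 - 73) = -206/(-145) = -206*(-1)/145 = -2*(-103/145) = 206/145 ≈ 1.4207)
T(a) = (206/145 + a)/(143 + a) (T(a) = (a + 206/145)/(a + 143) = (206/145 + a)/(143 + a))
10111 + T(156) = 10111 + (206/145 + 156)/(143 + 156) = 10111 + (22826/145)/299 = 10111 + (1/299)*(22826/145) = 10111 + 22826/43355 = 438385231/43355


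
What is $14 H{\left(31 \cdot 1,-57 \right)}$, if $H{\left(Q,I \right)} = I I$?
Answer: $45486$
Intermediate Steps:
$H{\left(Q,I \right)} = I^{2}$
$14 H{\left(31 \cdot 1,-57 \right)} = 14 \left(-57\right)^{2} = 14 \cdot 3249 = 45486$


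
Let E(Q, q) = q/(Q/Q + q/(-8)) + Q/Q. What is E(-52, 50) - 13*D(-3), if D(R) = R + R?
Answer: 1459/21 ≈ 69.476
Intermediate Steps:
D(R) = 2*R
E(Q, q) = 1 + q/(1 - q/8) (E(Q, q) = q/(1 + q*(-1/8)) + 1 = q/(1 - q/8) + 1 = 1 + q/(1 - q/8))
E(-52, 50) - 13*D(-3) = (-8 - 7*50)/(-8 + 50) - 26*(-3) = (-8 - 350)/42 - 13*(-6) = (1/42)*(-358) + 78 = -179/21 + 78 = 1459/21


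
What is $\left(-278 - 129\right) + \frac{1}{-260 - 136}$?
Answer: $- \frac{161173}{396} \approx -407.0$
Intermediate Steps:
$\left(-278 - 129\right) + \frac{1}{-260 - 136} = -407 + \frac{1}{-396} = -407 - \frac{1}{396} = - \frac{161173}{396}$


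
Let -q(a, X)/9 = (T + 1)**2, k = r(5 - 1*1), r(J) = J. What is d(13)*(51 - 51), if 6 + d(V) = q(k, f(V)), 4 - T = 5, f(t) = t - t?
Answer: 0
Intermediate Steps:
f(t) = 0
T = -1 (T = 4 - 1*5 = 4 - 5 = -1)
k = 4 (k = 5 - 1*1 = 5 - 1 = 4)
q(a, X) = 0 (q(a, X) = -9*(-1 + 1)**2 = -9*0**2 = -9*0 = 0)
d(V) = -6 (d(V) = -6 + 0 = -6)
d(13)*(51 - 51) = -6*(51 - 51) = -6*0 = 0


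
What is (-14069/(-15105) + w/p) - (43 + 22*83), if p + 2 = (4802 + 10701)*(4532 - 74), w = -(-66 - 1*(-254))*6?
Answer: -10373170114574/5552884995 ≈ -1868.1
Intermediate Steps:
w = -1128 (w = -(-66 + 254)*6 = -1*188*6 = -188*6 = -1128)
p = 69112372 (p = -2 + (4802 + 10701)*(4532 - 74) = -2 + 15503*4458 = -2 + 69112374 = 69112372)
(-14069/(-15105) + w/p) - (43 + 22*83) = (-14069/(-15105) - 1128/69112372) - (43 + 22*83) = (-14069*(-1/15105) - 1128*1/69112372) - (43 + 1826) = (14069/15105 - 6/367619) - 1*1869 = 5171941081/5552884995 - 1869 = -10373170114574/5552884995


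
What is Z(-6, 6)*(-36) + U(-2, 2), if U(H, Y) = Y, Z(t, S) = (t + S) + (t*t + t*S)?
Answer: 2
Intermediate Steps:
Z(t, S) = S + t + t² + S*t (Z(t, S) = (S + t) + (t² + S*t) = S + t + t² + S*t)
Z(-6, 6)*(-36) + U(-2, 2) = (6 - 6 + (-6)² + 6*(-6))*(-36) + 2 = (6 - 6 + 36 - 36)*(-36) + 2 = 0*(-36) + 2 = 0 + 2 = 2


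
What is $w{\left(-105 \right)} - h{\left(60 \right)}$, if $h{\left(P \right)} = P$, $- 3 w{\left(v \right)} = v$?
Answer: $-25$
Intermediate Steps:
$w{\left(v \right)} = - \frac{v}{3}$
$w{\left(-105 \right)} - h{\left(60 \right)} = \left(- \frac{1}{3}\right) \left(-105\right) - 60 = 35 - 60 = -25$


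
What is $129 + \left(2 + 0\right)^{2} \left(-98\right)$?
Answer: $-263$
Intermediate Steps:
$129 + \left(2 + 0\right)^{2} \left(-98\right) = 129 + 2^{2} \left(-98\right) = 129 + 4 \left(-98\right) = 129 - 392 = -263$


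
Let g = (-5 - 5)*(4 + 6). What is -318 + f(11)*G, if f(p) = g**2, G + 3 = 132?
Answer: 1289682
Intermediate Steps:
G = 129 (G = -3 + 132 = 129)
g = -100 (g = -10*10 = -100)
f(p) = 10000 (f(p) = (-100)**2 = 10000)
-318 + f(11)*G = -318 + 10000*129 = -318 + 1290000 = 1289682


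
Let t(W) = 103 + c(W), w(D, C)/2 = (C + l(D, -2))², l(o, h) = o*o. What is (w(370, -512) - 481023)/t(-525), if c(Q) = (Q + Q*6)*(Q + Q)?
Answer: 37202892065/3858853 ≈ 9640.9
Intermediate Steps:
l(o, h) = o²
c(Q) = 14*Q² (c(Q) = (Q + 6*Q)*(2*Q) = (7*Q)*(2*Q) = 14*Q²)
w(D, C) = 2*(C + D²)²
t(W) = 103 + 14*W²
(w(370, -512) - 481023)/t(-525) = (2*(-512 + 370²)² - 481023)/(103 + 14*(-525)²) = (2*(-512 + 136900)² - 481023)/(103 + 14*275625) = (2*136388² - 481023)/(103 + 3858750) = (2*18601686544 - 481023)/3858853 = (37203373088 - 481023)*(1/3858853) = 37202892065*(1/3858853) = 37202892065/3858853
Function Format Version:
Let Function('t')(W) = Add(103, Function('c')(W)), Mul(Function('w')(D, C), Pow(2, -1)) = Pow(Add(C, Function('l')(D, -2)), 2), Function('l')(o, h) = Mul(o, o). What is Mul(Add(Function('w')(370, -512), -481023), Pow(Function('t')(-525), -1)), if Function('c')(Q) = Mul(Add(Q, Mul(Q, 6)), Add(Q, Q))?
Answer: Rational(37202892065, 3858853) ≈ 9640.9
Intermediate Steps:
Function('l')(o, h) = Pow(o, 2)
Function('c')(Q) = Mul(14, Pow(Q, 2)) (Function('c')(Q) = Mul(Add(Q, Mul(6, Q)), Mul(2, Q)) = Mul(Mul(7, Q), Mul(2, Q)) = Mul(14, Pow(Q, 2)))
Function('w')(D, C) = Mul(2, Pow(Add(C, Pow(D, 2)), 2))
Function('t')(W) = Add(103, Mul(14, Pow(W, 2)))
Mul(Add(Function('w')(370, -512), -481023), Pow(Function('t')(-525), -1)) = Mul(Add(Mul(2, Pow(Add(-512, Pow(370, 2)), 2)), -481023), Pow(Add(103, Mul(14, Pow(-525, 2))), -1)) = Mul(Add(Mul(2, Pow(Add(-512, 136900), 2)), -481023), Pow(Add(103, Mul(14, 275625)), -1)) = Mul(Add(Mul(2, Pow(136388, 2)), -481023), Pow(Add(103, 3858750), -1)) = Mul(Add(Mul(2, 18601686544), -481023), Pow(3858853, -1)) = Mul(Add(37203373088, -481023), Rational(1, 3858853)) = Mul(37202892065, Rational(1, 3858853)) = Rational(37202892065, 3858853)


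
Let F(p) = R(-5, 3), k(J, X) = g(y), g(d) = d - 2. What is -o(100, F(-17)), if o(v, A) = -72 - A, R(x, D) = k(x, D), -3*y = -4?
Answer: 214/3 ≈ 71.333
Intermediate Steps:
y = 4/3 (y = -1/3*(-4) = 4/3 ≈ 1.3333)
g(d) = -2 + d
k(J, X) = -2/3 (k(J, X) = -2 + 4/3 = -2/3)
R(x, D) = -2/3
F(p) = -2/3
-o(100, F(-17)) = -(-72 - 1*(-2/3)) = -(-72 + 2/3) = -1*(-214/3) = 214/3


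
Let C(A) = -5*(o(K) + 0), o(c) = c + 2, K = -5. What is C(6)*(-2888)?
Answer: -43320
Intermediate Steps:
o(c) = 2 + c
C(A) = 15 (C(A) = -5*((2 - 5) + 0) = -5*(-3 + 0) = -5*(-3) = 15)
C(6)*(-2888) = 15*(-2888) = -43320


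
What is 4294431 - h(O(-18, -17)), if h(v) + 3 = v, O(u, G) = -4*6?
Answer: 4294458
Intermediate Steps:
O(u, G) = -24
h(v) = -3 + v
4294431 - h(O(-18, -17)) = 4294431 - (-3 - 24) = 4294431 - 1*(-27) = 4294431 + 27 = 4294458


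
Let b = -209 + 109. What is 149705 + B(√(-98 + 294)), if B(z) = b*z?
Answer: 148305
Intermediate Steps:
b = -100
B(z) = -100*z
149705 + B(√(-98 + 294)) = 149705 - 100*√(-98 + 294) = 149705 - 100*√196 = 149705 - 100*14 = 149705 - 1400 = 148305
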